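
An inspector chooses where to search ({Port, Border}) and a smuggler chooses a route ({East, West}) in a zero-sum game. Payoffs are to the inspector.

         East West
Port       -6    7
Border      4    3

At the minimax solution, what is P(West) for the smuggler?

5/7

Row minima: Port → -6, Border → 3; maximin = 3.
Column maxima: East → 4, West → 7; minimax = 4.
3 ≠ 4, so there is no saddle point; optimal play is mixed.
Let the inspector play Port with probability p. Expected payoff against East: (-6)p + 4(1−p) = −10p + 4; against West: 7p + 3(1−p) = 4p + 3.
Setting these equal: −10p + 4 = 4p + 3 ⇒ −14p = -1 ⇒ p = 1/14, and the value is (-10)·(1/14) + 4 = 23/7.
For the smuggler: with q = P(East), equating Port's and Border's payoffs gives −13q + 7 = q + 3 ⇒ q = 2/7.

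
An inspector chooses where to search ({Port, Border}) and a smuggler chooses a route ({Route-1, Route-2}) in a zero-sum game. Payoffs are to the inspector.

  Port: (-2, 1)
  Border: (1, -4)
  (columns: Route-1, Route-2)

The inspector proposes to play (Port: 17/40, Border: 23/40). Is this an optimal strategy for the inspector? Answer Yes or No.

Against Route-1 this mix gives (17/40)·(-2) + (23/40)·1 = -11/40.
Against Route-2 this mix gives (17/40)·1 + (23/40)·(-4) = -15/8.
The smuggler will play Route-2, holding the inspector to -15/8. Shifting weight toward the row that does better against Route-2 would raise this floor (the equalizing mix achieves -7/8 against both Route-2 and Route-1), so the proposed strategy is not optimal.

No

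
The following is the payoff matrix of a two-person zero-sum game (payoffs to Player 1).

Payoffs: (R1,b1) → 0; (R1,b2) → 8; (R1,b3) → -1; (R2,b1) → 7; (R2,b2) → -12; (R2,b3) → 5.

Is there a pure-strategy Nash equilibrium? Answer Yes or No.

No

Row minima: R1 → -1, R2 → -12; maximin = -1.
Column maxima: b1 → 7, b2 → 8, b3 → 5; minimax = 5.
-1 ≠ 5, so no pure-strategy equilibrium exists.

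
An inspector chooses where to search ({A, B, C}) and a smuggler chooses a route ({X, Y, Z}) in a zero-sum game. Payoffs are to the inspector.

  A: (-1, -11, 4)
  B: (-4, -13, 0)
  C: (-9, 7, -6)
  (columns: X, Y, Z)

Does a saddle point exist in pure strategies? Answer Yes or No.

Row minima: A → -11, B → -13, C → -9; maximin = -9.
Column maxima: X → -1, Y → 7, Z → 4; minimax = -1.
-9 ≠ -1, so no pure-strategy equilibrium exists.

No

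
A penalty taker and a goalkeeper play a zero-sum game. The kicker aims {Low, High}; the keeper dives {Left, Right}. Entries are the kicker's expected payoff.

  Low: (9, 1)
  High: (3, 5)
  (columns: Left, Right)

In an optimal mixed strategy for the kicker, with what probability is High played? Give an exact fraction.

4/5

Row minima: Low → 1, High → 3; maximin = 3.
Column maxima: Left → 9, Right → 5; minimax = 5.
3 ≠ 5, so there is no saddle point; optimal play is mixed.
Let the kicker play Low with probability p. Expected payoff against Left: 9p + 3(1−p) = 6p + 3; against Right: 1p + 5(1−p) = −4p + 5.
Setting these equal: 6p + 3 = −4p + 5 ⇒ 10p = 2 ⇒ p = 1/5, and the value is (6)·(1/5) + 3 = 21/5.
For the keeper: with q = P(Left), equating Low's and High's payoffs gives 8q + 1 = −2q + 5 ⇒ q = 2/5.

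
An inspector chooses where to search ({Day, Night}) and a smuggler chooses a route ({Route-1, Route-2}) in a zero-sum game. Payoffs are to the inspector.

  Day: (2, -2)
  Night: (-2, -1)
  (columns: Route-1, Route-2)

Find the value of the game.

-6/5

Row minima: Day → -2, Night → -2; maximin = -2.
Column maxima: Route-1 → 2, Route-2 → -1; minimax = -1.
-2 ≠ -1, so there is no saddle point; optimal play is mixed.
Let the inspector play Day with probability p. Expected payoff against Route-1: 2p + (-2)(1−p) = 4p − 2; against Route-2: (-2)p + (-1)(1−p) = −p − 1.
Setting these equal: 4p − 2 = −p − 1 ⇒ 5p = 1 ⇒ p = 1/5, and the value is (4)·(1/5) − 2 = -6/5.
For the smuggler: with q = P(Route-1), equating Day's and Night's payoffs gives 4q − 2 = −q − 1 ⇒ q = 1/5.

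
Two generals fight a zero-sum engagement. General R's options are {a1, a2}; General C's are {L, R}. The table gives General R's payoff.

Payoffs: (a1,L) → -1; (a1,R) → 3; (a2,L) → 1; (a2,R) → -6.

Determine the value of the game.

Row minima: a1 → -1, a2 → -6; maximin = -1.
Column maxima: L → 1, R → 3; minimax = 1.
-1 ≠ 1, so there is no saddle point; optimal play is mixed.
Let General R play a1 with probability p. Expected payoff against L: (-1)p + 1(1−p) = −2p + 1; against R: 3p + (-6)(1−p) = 9p − 6.
Setting these equal: −2p + 1 = 9p − 6 ⇒ −11p = -7 ⇒ p = 7/11, and the value is (-2)·(7/11) + 1 = -3/11.
For General C: with q = P(L), equating a1's and a2's payoffs gives −4q + 3 = 7q − 6 ⇒ q = 9/11.

-3/11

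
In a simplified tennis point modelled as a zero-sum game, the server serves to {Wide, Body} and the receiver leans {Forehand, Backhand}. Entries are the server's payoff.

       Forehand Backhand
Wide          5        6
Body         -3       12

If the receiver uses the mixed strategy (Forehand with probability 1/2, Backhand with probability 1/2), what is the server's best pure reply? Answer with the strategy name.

Wide

Expected payoff of Wide: (1/2)·5 + (1/2)·6 = 11/2.
Expected payoff of Body: (1/2)·(-3) + (1/2)·12 = 9/2.
The largest is 11/2, so the server's best response is Wide.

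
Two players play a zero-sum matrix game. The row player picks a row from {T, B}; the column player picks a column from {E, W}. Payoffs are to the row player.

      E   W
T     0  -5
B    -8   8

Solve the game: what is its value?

-40/21

Row minima: T → -5, B → -8; maximin = -5.
Column maxima: E → 0, W → 8; minimax = 0.
-5 ≠ 0, so there is no saddle point; optimal play is mixed.
Let the row player play T with probability p. Expected payoff against E: 0p + (-8)(1−p) = 8p − 8; against W: (-5)p + 8(1−p) = −13p + 8.
Setting these equal: 8p − 8 = −13p + 8 ⇒ 21p = 16 ⇒ p = 16/21, and the value is (8)·(16/21) − 8 = -40/21.
For the column player: with q = P(E), equating T's and B's payoffs gives 5q − 5 = −16q + 8 ⇒ q = 13/21.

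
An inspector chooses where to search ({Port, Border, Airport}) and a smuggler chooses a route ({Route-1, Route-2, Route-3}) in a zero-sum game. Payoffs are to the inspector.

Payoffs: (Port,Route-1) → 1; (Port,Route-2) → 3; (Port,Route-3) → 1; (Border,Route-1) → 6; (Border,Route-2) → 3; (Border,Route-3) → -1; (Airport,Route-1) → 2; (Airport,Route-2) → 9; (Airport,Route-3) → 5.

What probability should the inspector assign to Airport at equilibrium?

Row minima: Port → 1, Border → -1, Airport → 2; maximin = 2.
Column maxima: Route-1 → 6, Route-2 → 9, Route-3 → 5; minimax = 5.
2 ≠ 5, so there is no saddle point; optimal play is mixed.
Port is strictly dominated by Airport, so the inspector never plays it.
Route-2 is strictly dominated by Route-3 (it gives the inspector strictly more in every row), so the smuggler never plays it.
On the remaining 2×2 (Border, Airport vs Route-1, Route-3):
Let the inspector play Border with probability p. Expected payoff against Route-1: 6p + 2(1−p) = 4p + 2; against Route-3: (-1)p + 5(1−p) = −6p + 5.
Setting these equal: 4p + 2 = −6p + 5 ⇒ 10p = 3 ⇒ p = 3/10, and the value is (4)·(3/10) + 2 = 16/5.
For the smuggler: with q = P(Route-1), equating Border's and Airport's payoffs gives 7q − 1 = −3q + 5 ⇒ q = 3/5.

7/10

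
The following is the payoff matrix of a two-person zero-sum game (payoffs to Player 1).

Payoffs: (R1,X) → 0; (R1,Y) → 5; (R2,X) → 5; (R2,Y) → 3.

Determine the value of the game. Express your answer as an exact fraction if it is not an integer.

25/7

Row minima: R1 → 0, R2 → 3; maximin = 3.
Column maxima: X → 5, Y → 5; minimax = 5.
3 ≠ 5, so there is no saddle point; optimal play is mixed.
Let Player 1 play R1 with probability p. Expected payoff against X: 0p + 5(1−p) = −5p + 5; against Y: 5p + 3(1−p) = 2p + 3.
Setting these equal: −5p + 5 = 2p + 3 ⇒ −7p = -2 ⇒ p = 2/7, and the value is (-5)·(2/7) + 5 = 25/7.
For Player 2: with q = P(X), equating R1's and R2's payoffs gives −5q + 5 = 2q + 3 ⇒ q = 2/7.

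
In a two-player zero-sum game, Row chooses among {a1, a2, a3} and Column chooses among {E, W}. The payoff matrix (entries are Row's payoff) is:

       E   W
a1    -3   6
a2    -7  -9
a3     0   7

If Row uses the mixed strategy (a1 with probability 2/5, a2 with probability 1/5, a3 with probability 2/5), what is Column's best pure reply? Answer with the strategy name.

If Column plays E, Row's expected payoff is (2/5)·(-3) + (1/5)·(-7) + (2/5)·0 = -13/5.
If Column plays W, Row's expected payoff is (2/5)·6 + (1/5)·(-9) + (2/5)·7 = 17/5.
Column minimizes Row's payoff; the smallest is -13/5, so the best response is E.

E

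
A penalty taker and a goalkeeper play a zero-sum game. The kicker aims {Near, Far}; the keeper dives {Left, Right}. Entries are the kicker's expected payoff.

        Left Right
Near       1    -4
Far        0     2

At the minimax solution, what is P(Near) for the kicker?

Row minima: Near → -4, Far → 0; maximin = 0.
Column maxima: Left → 1, Right → 2; minimax = 1.
0 ≠ 1, so there is no saddle point; optimal play is mixed.
Let the kicker play Near with probability p. Expected payoff against Left: 1p + 0(1−p) = p; against Right: (-4)p + 2(1−p) = −6p + 2.
Setting these equal: p = −6p + 2 ⇒ 7p = 2 ⇒ p = 2/7, and the value is (1)·(2/7) = 2/7.
For the keeper: with q = P(Left), equating Near's and Far's payoffs gives 5q − 4 = −2q + 2 ⇒ q = 6/7.

2/7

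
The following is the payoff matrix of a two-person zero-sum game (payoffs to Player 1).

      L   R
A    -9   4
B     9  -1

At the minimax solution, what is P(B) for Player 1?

Row minima: A → -9, B → -1; maximin = -1.
Column maxima: L → 9, R → 4; minimax = 4.
-1 ≠ 4, so there is no saddle point; optimal play is mixed.
Let Player 1 play A with probability p. Expected payoff against L: (-9)p + 9(1−p) = −18p + 9; against R: 4p + (-1)(1−p) = 5p − 1.
Setting these equal: −18p + 9 = 5p − 1 ⇒ −23p = -10 ⇒ p = 10/23, and the value is (-18)·(10/23) + 9 = 27/23.
For Player 2: with q = P(L), equating A's and B's payoffs gives −13q + 4 = 10q − 1 ⇒ q = 5/23.

13/23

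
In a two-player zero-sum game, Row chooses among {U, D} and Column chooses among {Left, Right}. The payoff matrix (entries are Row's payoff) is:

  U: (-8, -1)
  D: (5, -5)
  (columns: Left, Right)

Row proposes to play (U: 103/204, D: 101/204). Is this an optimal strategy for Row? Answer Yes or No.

No

Against Left this mix gives (103/204)·(-8) + (101/204)·5 = -319/204.
Against Right this mix gives (103/204)·(-1) + (101/204)·(-5) = -152/51.
Column will play Right, holding Row to -152/51. Shifting weight toward the row that does better against Right would raise this floor (the equalizing mix achieves -45/17 against both Right and Left), so the proposed strategy is not optimal.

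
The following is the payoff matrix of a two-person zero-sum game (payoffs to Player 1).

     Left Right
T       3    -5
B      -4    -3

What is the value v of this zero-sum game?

Row minima: T → -5, B → -4; maximin = -4.
Column maxima: Left → 3, Right → -3; minimax = -3.
-4 ≠ -3, so there is no saddle point; optimal play is mixed.
Let Player 1 play T with probability p. Expected payoff against Left: 3p + (-4)(1−p) = 7p − 4; against Right: (-5)p + (-3)(1−p) = −2p − 3.
Setting these equal: 7p − 4 = −2p − 3 ⇒ 9p = 1 ⇒ p = 1/9, and the value is (7)·(1/9) − 4 = -29/9.
For Player 2: with q = P(Left), equating T's and B's payoffs gives 8q − 5 = −q − 3 ⇒ q = 2/9.

-29/9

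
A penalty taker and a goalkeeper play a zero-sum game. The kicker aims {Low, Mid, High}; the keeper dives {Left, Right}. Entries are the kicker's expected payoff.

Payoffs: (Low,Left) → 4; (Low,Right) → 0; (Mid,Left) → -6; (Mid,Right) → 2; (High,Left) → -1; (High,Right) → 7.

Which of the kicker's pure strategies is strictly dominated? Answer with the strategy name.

Mid

High gives a strictly higher payoff than Mid against every column: -1 > -6, 7 > 2.
So Mid is strictly dominated and the kicker never plays it.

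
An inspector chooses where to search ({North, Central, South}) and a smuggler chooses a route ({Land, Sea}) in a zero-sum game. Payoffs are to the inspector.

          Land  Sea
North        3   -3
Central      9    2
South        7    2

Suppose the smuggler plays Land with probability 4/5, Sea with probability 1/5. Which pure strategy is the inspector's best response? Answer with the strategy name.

Expected payoff of North: (4/5)·3 + (1/5)·(-3) = 9/5.
Expected payoff of Central: (4/5)·9 + (1/5)·2 = 38/5.
Expected payoff of South: (4/5)·7 + (1/5)·2 = 6.
The largest is 38/5, so the inspector's best response is Central.

Central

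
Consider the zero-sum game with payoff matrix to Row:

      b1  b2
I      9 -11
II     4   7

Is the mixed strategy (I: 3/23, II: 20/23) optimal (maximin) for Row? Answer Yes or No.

Yes

Against b1 this mix gives (3/23)·9 + (20/23)·4 = 107/23.
Against b2 this mix gives (3/23)·(-11) + (20/23)·7 = 107/23.
All of Column's active replies (b1, b2) yield 107/23, and no column does worse for Row. The mix makes Column indifferent and guarantees 107/23, so it is optimal.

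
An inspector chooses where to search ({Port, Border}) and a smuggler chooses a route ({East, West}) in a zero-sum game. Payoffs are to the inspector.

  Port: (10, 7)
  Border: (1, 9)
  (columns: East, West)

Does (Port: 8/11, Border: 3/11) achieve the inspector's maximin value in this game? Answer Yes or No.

Against East this mix gives (8/11)·10 + (3/11)·1 = 83/11.
Against West this mix gives (8/11)·7 + (3/11)·9 = 83/11.
All of the smuggler's active replies (East, West) yield 83/11, and no column does worse for the inspector. The mix makes the smuggler indifferent and guarantees 83/11, so it is optimal.

Yes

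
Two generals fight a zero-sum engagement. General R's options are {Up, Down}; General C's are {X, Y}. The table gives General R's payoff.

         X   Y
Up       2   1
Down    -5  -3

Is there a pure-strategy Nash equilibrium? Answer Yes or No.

Row minima: Up → 1, Down → -5; maximin = 1.
Column maxima: X → 2, Y → 1; minimax = 1.
maximin = minimax = 1, so a saddle point exists.

Yes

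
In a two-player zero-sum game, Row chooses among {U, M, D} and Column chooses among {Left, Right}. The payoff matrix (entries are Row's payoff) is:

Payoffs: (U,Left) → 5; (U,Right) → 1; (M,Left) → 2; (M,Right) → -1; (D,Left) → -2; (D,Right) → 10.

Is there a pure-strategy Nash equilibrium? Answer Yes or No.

Row minima: U → 1, M → -1, D → -2; maximin = 1.
Column maxima: Left → 5, Right → 10; minimax = 5.
1 ≠ 5, so no pure-strategy equilibrium exists.

No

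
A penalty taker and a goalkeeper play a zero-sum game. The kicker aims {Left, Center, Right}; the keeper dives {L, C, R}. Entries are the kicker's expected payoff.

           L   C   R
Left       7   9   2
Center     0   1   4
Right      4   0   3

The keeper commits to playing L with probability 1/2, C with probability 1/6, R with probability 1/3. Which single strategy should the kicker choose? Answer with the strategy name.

Left

Expected payoff of Left: (1/2)·7 + (1/6)·9 + (1/3)·2 = 17/3.
Expected payoff of Center: (1/2)·0 + (1/6)·1 + (1/3)·4 = 3/2.
Expected payoff of Right: (1/2)·4 + (1/6)·0 + (1/3)·3 = 3.
The largest is 17/3, so the kicker's best response is Left.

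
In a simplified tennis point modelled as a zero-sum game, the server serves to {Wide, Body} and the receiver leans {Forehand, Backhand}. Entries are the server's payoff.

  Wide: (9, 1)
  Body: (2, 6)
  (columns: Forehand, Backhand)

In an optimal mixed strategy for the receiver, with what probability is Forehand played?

5/12

Row minima: Wide → 1, Body → 2; maximin = 2.
Column maxima: Forehand → 9, Backhand → 6; minimax = 6.
2 ≠ 6, so there is no saddle point; optimal play is mixed.
Let the server play Wide with probability p. Expected payoff against Forehand: 9p + 2(1−p) = 7p + 2; against Backhand: 1p + 6(1−p) = −5p + 6.
Setting these equal: 7p + 2 = −5p + 6 ⇒ 12p = 4 ⇒ p = 1/3, and the value is (7)·(1/3) + 2 = 13/3.
For the receiver: with q = P(Forehand), equating Wide's and Body's payoffs gives 8q + 1 = −4q + 6 ⇒ q = 5/12.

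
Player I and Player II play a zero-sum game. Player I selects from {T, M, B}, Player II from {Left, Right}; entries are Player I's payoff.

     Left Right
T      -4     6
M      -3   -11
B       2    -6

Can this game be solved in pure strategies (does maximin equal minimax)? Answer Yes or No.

No

Row minima: T → -4, M → -11, B → -6; maximin = -4.
Column maxima: Left → 2, Right → 6; minimax = 2.
-4 ≠ 2, so no pure-strategy equilibrium exists.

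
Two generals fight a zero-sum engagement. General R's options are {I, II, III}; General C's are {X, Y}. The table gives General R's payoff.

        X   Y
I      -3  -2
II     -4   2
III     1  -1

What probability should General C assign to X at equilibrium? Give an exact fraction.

Row minima: I → -3, II → -4, III → -1; maximin = -1.
Column maxima: X → 1, Y → 2; minimax = 1.
-1 ≠ 1, so there is no saddle point; optimal play is mixed.
I is strictly dominated by III, so General R never plays it.
On the remaining 2×2 (II, III vs X, Y):
Let General R play II with probability p. Expected payoff against X: (-4)p + 1(1−p) = −5p + 1; against Y: 2p + (-1)(1−p) = 3p − 1.
Setting these equal: −5p + 1 = 3p − 1 ⇒ −8p = -2 ⇒ p = 1/4, and the value is (-5)·(1/4) + 1 = -1/4.
For General C: with q = P(X), equating II's and III's payoffs gives −6q + 2 = 2q − 1 ⇒ q = 3/8.

3/8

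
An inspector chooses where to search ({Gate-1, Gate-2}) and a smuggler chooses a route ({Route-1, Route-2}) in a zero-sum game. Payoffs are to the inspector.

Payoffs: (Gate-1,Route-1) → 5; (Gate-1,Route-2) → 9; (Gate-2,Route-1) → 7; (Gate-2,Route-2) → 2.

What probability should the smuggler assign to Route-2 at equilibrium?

2/9

Row minima: Gate-1 → 5, Gate-2 → 2; maximin = 5.
Column maxima: Route-1 → 7, Route-2 → 9; minimax = 7.
5 ≠ 7, so there is no saddle point; optimal play is mixed.
Let the inspector play Gate-1 with probability p. Expected payoff against Route-1: 5p + 7(1−p) = −2p + 7; against Route-2: 9p + 2(1−p) = 7p + 2.
Setting these equal: −2p + 7 = 7p + 2 ⇒ −9p = -5 ⇒ p = 5/9, and the value is (-2)·(5/9) + 7 = 53/9.
For the smuggler: with q = P(Route-1), equating Gate-1's and Gate-2's payoffs gives −4q + 9 = 5q + 2 ⇒ q = 7/9.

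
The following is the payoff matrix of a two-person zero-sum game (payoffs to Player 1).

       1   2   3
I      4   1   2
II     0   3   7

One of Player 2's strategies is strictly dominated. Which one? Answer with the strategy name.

2 holds Player 1's payoff strictly below 3 in every row: 1 < 2, 3 < 7.
So 3 is strictly dominated for Player 2.

3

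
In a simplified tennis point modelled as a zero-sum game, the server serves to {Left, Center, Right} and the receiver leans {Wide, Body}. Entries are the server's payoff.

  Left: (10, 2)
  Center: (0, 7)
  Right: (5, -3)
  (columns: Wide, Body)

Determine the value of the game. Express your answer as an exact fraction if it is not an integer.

Row minima: Left → 2, Center → 0, Right → -3; maximin = 2.
Column maxima: Wide → 10, Body → 7; minimax = 7.
2 ≠ 7, so there is no saddle point; optimal play is mixed.
Right is strictly dominated by Left, so the server never plays it.
On the remaining 2×2 (Left, Center vs Wide, Body):
Let the server play Left with probability p. Expected payoff against Wide: 10p + 0(1−p) = 10p; against Body: 2p + 7(1−p) = −5p + 7.
Setting these equal: 10p = −5p + 7 ⇒ 15p = 7 ⇒ p = 7/15, and the value is (10)·(7/15) = 14/3.
For the receiver: with q = P(Wide), equating Left's and Center's payoffs gives 8q + 2 = −7q + 7 ⇒ q = 1/3.

14/3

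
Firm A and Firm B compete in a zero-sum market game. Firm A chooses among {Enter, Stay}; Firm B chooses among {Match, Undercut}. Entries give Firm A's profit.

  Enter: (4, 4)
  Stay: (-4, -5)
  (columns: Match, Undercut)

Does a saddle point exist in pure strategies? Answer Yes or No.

Yes

Row minima: Enter → 4, Stay → -5; maximin = 4.
Column maxima: Match → 4, Undercut → 4; minimax = 4.
maximin = minimax = 4, so a saddle point exists.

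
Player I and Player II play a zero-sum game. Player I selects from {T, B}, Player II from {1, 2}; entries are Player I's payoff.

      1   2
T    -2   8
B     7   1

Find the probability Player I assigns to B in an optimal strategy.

5/8

Row minima: T → -2, B → 1; maximin = 1.
Column maxima: 1 → 7, 2 → 8; minimax = 7.
1 ≠ 7, so there is no saddle point; optimal play is mixed.
Let Player I play T with probability p. Expected payoff against 1: (-2)p + 7(1−p) = −9p + 7; against 2: 8p + 1(1−p) = 7p + 1.
Setting these equal: −9p + 7 = 7p + 1 ⇒ −16p = -6 ⇒ p = 3/8, and the value is (-9)·(3/8) + 7 = 29/8.
For Player II: with q = P(1), equating T's and B's payoffs gives −10q + 8 = 6q + 1 ⇒ q = 7/16.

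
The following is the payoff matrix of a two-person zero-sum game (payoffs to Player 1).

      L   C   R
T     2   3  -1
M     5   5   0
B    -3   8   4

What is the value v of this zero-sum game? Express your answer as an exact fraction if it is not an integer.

Row minima: T → -1, M → 0, B → -3; maximin = 0.
Column maxima: L → 5, C → 8, R → 4; minimax = 4.
0 ≠ 4, so there is no saddle point; optimal play is mixed.
T is strictly dominated by M, so Player 1 never plays it.
C is strictly dominated by R (it gives Player 1 strictly more in every row), so Player 2 never plays it.
On the remaining 2×2 (M, B vs L, R):
Let Player 1 play M with probability p. Expected payoff against L: 5p + (-3)(1−p) = 8p − 3; against R: 0p + 4(1−p) = −4p + 4.
Setting these equal: 8p − 3 = −4p + 4 ⇒ 12p = 7 ⇒ p = 7/12, and the value is (8)·(7/12) − 3 = 5/3.
For Player 2: with q = P(L), equating M's and B's payoffs gives 5q = −7q + 4 ⇒ q = 1/3.

5/3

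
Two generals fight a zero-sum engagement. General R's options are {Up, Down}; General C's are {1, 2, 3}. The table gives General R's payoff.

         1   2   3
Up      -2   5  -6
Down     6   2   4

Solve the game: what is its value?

Row minima: Up → -6, Down → 2; maximin = 2.
Column maxima: 1 → 6, 2 → 5, 3 → 4; minimax = 4.
2 ≠ 4, so there is no saddle point; optimal play is mixed.
1 is strictly dominated by 3 (it gives General R strictly more in every row), so General C never plays it.
On the remaining 2×2 (Up, Down vs 2, 3):
Let General R play Up with probability p. Expected payoff against 2: 5p + 2(1−p) = 3p + 2; against 3: (-6)p + 4(1−p) = −10p + 4.
Setting these equal: 3p + 2 = −10p + 4 ⇒ 13p = 2 ⇒ p = 2/13, and the value is (3)·(2/13) + 2 = 32/13.
For General C: with q = P(2), equating Up's and Down's payoffs gives 11q − 6 = −2q + 4 ⇒ q = 10/13.

32/13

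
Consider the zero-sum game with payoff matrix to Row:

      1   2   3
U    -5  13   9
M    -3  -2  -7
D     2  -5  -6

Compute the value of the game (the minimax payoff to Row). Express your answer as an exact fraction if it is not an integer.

-6/11

Row minima: U → -5, M → -7, D → -6; maximin = -5.
Column maxima: 1 → 2, 2 → 13, 3 → 9; minimax = 2.
-5 ≠ 2, so there is no saddle point; optimal play is mixed.
2 is strictly dominated by 3 (it gives Row strictly more in every row), so Column never plays it.
With 2 eliminated, M is strictly dominated by D (D gives Row strictly more in every remaining column), so Row never plays it.
On the remaining 2×2 (U, D vs 1, 3):
Let Row play U with probability p. Expected payoff against 1: (-5)p + 2(1−p) = −7p + 2; against 3: 9p + (-6)(1−p) = 15p − 6.
Setting these equal: −7p + 2 = 15p − 6 ⇒ −22p = -8 ⇒ p = 4/11, and the value is (-7)·(4/11) + 2 = -6/11.
For Column: with q = P(1), equating U's and D's payoffs gives −14q + 9 = 8q − 6 ⇒ q = 15/22.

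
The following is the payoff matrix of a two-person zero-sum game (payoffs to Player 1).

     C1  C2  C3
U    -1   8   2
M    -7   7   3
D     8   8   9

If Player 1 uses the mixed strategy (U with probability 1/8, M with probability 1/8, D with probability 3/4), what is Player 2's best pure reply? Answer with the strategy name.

If Player 2 plays C1, Player 1's expected payoff is (1/8)·(-1) + (1/8)·(-7) + (3/4)·8 = 5.
If Player 2 plays C2, Player 1's expected payoff is (1/8)·8 + (1/8)·7 + (3/4)·8 = 63/8.
If Player 2 plays C3, Player 1's expected payoff is (1/8)·2 + (1/8)·3 + (3/4)·9 = 59/8.
Player 2 minimizes Player 1's payoff; the smallest is 5, so the best response is C1.

C1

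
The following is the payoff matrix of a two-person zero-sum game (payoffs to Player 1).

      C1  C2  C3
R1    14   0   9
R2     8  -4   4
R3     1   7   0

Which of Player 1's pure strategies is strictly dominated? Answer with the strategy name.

R2

R1 gives a strictly higher payoff than R2 against every column: 14 > 8, 0 > -4, 9 > 4.
So R2 is strictly dominated and Player 1 never plays it.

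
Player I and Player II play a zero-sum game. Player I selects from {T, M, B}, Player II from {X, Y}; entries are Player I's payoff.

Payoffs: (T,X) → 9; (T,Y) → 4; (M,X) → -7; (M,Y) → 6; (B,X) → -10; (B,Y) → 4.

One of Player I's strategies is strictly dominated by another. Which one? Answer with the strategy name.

M gives a strictly higher payoff than B against every column: -7 > -10, 6 > 4.
So B is strictly dominated and Player I never plays it.

B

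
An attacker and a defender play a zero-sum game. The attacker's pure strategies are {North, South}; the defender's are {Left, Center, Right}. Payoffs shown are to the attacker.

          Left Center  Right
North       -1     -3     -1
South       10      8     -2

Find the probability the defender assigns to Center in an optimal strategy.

1/12

Row minima: North → -3, South → -2; maximin = -2.
Column maxima: Left → 10, Center → 8, Right → -1; minimax = -1.
-2 ≠ -1, so there is no saddle point; optimal play is mixed.
Left is strictly dominated by Center (it gives the attacker strictly more in every row), so the defender never plays it.
On the remaining 2×2 (North, South vs Center, Right):
Let the attacker play North with probability p. Expected payoff against Center: (-3)p + 8(1−p) = −11p + 8; against Right: (-1)p + (-2)(1−p) = p − 2.
Setting these equal: −11p + 8 = p − 2 ⇒ −12p = -10 ⇒ p = 5/6, and the value is (-11)·(5/6) + 8 = -7/6.
For the defender: with q = P(Center), equating North's and South's payoffs gives −2q − 1 = 10q − 2 ⇒ q = 1/12.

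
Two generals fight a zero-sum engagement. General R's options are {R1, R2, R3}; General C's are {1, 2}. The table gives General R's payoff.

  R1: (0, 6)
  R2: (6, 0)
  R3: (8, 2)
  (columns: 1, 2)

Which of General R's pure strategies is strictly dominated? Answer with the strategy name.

R3 gives a strictly higher payoff than R2 against every column: 8 > 6, 2 > 0.
So R2 is strictly dominated and General R never plays it.

R2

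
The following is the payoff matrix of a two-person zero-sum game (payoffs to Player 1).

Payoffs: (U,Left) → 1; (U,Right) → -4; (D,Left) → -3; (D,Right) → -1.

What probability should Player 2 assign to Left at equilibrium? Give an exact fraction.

Row minima: U → -4, D → -3; maximin = -3.
Column maxima: Left → 1, Right → -1; minimax = -1.
-3 ≠ -1, so there is no saddle point; optimal play is mixed.
Let Player 1 play U with probability p. Expected payoff against Left: 1p + (-3)(1−p) = 4p − 3; against Right: (-4)p + (-1)(1−p) = −3p − 1.
Setting these equal: 4p − 3 = −3p − 1 ⇒ 7p = 2 ⇒ p = 2/7, and the value is (4)·(2/7) − 3 = -13/7.
For Player 2: with q = P(Left), equating U's and D's payoffs gives 5q − 4 = −2q − 1 ⇒ q = 3/7.

3/7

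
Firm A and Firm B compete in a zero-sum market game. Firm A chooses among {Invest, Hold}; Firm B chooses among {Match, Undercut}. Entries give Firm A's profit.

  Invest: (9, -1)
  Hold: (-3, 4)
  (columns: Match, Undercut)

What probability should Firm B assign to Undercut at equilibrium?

Row minima: Invest → -1, Hold → -3; maximin = -1.
Column maxima: Match → 9, Undercut → 4; minimax = 4.
-1 ≠ 4, so there is no saddle point; optimal play is mixed.
Let Firm A play Invest with probability p. Expected payoff against Match: 9p + (-3)(1−p) = 12p − 3; against Undercut: (-1)p + 4(1−p) = −5p + 4.
Setting these equal: 12p − 3 = −5p + 4 ⇒ 17p = 7 ⇒ p = 7/17, and the value is (12)·(7/17) − 3 = 33/17.
For Firm B: with q = P(Match), equating Invest's and Hold's payoffs gives 10q − 1 = −7q + 4 ⇒ q = 5/17.

12/17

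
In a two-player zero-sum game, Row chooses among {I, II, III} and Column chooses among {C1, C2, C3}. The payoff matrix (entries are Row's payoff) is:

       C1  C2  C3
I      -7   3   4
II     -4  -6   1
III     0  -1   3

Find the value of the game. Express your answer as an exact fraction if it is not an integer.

Row minima: I → -7, II → -6, III → -1; maximin = -1.
Column maxima: C1 → 0, C2 → 3, C3 → 4; minimax = 0.
-1 ≠ 0, so there is no saddle point; optimal play is mixed.
II is strictly dominated by III, so Row never plays it.
C3 is strictly dominated by C1 (it gives Row strictly more in every row), so Column never plays it.
On the remaining 2×2 (I, III vs C1, C2):
Let Row play I with probability p. Expected payoff against C1: (-7)p + 0(1−p) = −7p; against C2: 3p + (-1)(1−p) = 4p − 1.
Setting these equal: −7p = 4p − 1 ⇒ −11p = -1 ⇒ p = 1/11, and the value is (-7)·(1/11) = -7/11.
For Column: with q = P(C1), equating I's and III's payoffs gives −10q + 3 = q − 1 ⇒ q = 4/11.

-7/11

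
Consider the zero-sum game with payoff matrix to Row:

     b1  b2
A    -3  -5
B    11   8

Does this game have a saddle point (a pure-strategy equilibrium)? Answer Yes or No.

Row minima: A → -5, B → 8; maximin = 8.
Column maxima: b1 → 11, b2 → 8; minimax = 8.
maximin = minimax = 8, so a saddle point exists.

Yes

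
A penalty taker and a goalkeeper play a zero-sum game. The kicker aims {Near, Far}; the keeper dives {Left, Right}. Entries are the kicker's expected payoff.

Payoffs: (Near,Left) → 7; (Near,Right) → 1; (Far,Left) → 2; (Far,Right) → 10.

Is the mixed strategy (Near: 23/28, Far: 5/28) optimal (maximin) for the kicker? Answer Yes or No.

Against Left this mix gives (23/28)·7 + (5/28)·2 = 171/28.
Against Right this mix gives (23/28)·1 + (5/28)·10 = 73/28.
The keeper will play Right, holding the kicker to 73/28. Shifting weight toward the row that does better against Right would raise this floor (the equalizing mix achieves 34/7 against both Right and Left), so the proposed strategy is not optimal.

No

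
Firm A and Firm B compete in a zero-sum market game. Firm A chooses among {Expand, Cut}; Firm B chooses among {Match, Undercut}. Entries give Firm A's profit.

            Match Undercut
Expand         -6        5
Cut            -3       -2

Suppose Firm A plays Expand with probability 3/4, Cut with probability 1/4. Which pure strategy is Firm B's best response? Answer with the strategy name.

Match

If Firm B plays Match, Firm A's expected payoff is (3/4)·(-6) + (1/4)·(-3) = -21/4.
If Firm B plays Undercut, Firm A's expected payoff is (3/4)·5 + (1/4)·(-2) = 13/4.
Firm B minimizes Firm A's payoff; the smallest is -21/4, so the best response is Match.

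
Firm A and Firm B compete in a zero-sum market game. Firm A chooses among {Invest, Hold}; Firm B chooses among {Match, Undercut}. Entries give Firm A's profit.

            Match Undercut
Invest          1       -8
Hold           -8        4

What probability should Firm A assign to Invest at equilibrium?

Row minima: Invest → -8, Hold → -8; maximin = -8.
Column maxima: Match → 1, Undercut → 4; minimax = 1.
-8 ≠ 1, so there is no saddle point; optimal play is mixed.
Let Firm A play Invest with probability p. Expected payoff against Match: 1p + (-8)(1−p) = 9p − 8; against Undercut: (-8)p + 4(1−p) = −12p + 4.
Setting these equal: 9p − 8 = −12p + 4 ⇒ 21p = 12 ⇒ p = 4/7, and the value is (9)·(4/7) − 8 = -20/7.
For Firm B: with q = P(Match), equating Invest's and Hold's payoffs gives 9q − 8 = −12q + 4 ⇒ q = 4/7.

4/7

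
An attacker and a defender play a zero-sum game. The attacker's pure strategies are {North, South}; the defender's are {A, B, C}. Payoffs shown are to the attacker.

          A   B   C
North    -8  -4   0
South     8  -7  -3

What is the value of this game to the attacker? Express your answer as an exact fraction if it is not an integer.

Row minima: North → -8, South → -7; maximin = -7.
Column maxima: A → 8, B → -4, C → 0; minimax = -4.
-7 ≠ -4, so there is no saddle point; optimal play is mixed.
C is strictly dominated by B (it gives the attacker strictly more in every row), so the defender never plays it.
On the remaining 2×2 (North, South vs A, B):
Let the attacker play North with probability p. Expected payoff against A: (-8)p + 8(1−p) = −16p + 8; against B: (-4)p + (-7)(1−p) = 3p − 7.
Setting these equal: −16p + 8 = 3p − 7 ⇒ −19p = -15 ⇒ p = 15/19, and the value is (-16)·(15/19) + 8 = -88/19.
For the defender: with q = P(A), equating North's and South's payoffs gives −4q − 4 = 15q − 7 ⇒ q = 3/19.

-88/19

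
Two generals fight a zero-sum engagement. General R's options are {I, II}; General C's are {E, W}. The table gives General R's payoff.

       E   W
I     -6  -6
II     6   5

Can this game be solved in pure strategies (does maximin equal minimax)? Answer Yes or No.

Row minima: I → -6, II → 5; maximin = 5.
Column maxima: E → 6, W → 5; minimax = 5.
maximin = minimax = 5, so a saddle point exists.

Yes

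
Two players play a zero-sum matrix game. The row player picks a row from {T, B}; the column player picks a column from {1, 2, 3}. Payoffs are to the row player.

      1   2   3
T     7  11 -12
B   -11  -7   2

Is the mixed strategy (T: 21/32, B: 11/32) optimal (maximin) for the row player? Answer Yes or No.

Against 1 this mix gives (21/32)·7 + (11/32)·(-11) = 13/16.
Against 2 this mix gives (21/32)·11 + (11/32)·(-7) = 77/16.
Against 3 this mix gives (21/32)·(-12) + (11/32)·2 = -115/16.
The column player will play 3, holding the row player to -115/16. Shifting weight toward the row that does better against 3 would raise this floor (the equalizing mix achieves -59/16 against both 3 and 1), so the proposed strategy is not optimal.

No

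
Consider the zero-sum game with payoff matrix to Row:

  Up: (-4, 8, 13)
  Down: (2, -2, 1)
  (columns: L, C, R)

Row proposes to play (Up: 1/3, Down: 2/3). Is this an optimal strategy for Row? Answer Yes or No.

No

Against L this mix gives (1/3)·(-4) + (2/3)·2 = 0.
Against C this mix gives (1/3)·8 + (2/3)·(-2) = 4/3.
Against R this mix gives (1/3)·13 + (2/3)·1 = 5.
Column will play L, holding Row to 0. Shifting weight toward the row that does better against L would raise this floor (the equalizing mix achieves 1/2 against both L and C), so the proposed strategy is not optimal.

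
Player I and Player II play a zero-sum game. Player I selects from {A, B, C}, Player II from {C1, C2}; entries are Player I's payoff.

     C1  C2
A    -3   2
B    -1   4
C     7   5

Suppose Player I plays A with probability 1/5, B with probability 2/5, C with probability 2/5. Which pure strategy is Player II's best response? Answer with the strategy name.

If Player II plays C1, Player I's expected payoff is (1/5)·(-3) + (2/5)·(-1) + (2/5)·7 = 9/5.
If Player II plays C2, Player I's expected payoff is (1/5)·2 + (2/5)·4 + (2/5)·5 = 4.
Player II minimizes Player I's payoff; the smallest is 9/5, so the best response is C1.

C1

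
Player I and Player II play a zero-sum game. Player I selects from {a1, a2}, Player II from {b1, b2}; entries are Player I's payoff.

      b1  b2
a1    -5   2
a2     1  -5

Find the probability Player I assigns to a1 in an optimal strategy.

Row minima: a1 → -5, a2 → -5; maximin = -5.
Column maxima: b1 → 1, b2 → 2; minimax = 1.
-5 ≠ 1, so there is no saddle point; optimal play is mixed.
Let Player I play a1 with probability p. Expected payoff against b1: (-5)p + 1(1−p) = −6p + 1; against b2: 2p + (-5)(1−p) = 7p − 5.
Setting these equal: −6p + 1 = 7p − 5 ⇒ −13p = -6 ⇒ p = 6/13, and the value is (-6)·(6/13) + 1 = -23/13.
For Player II: with q = P(b1), equating a1's and a2's payoffs gives −7q + 2 = 6q − 5 ⇒ q = 7/13.

6/13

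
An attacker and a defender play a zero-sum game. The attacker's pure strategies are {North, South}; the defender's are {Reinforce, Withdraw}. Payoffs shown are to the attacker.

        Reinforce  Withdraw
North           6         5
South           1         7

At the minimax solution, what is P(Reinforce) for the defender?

Row minima: North → 5, South → 1; maximin = 5.
Column maxima: Reinforce → 6, Withdraw → 7; minimax = 6.
5 ≠ 6, so there is no saddle point; optimal play is mixed.
Let the attacker play North with probability p. Expected payoff against Reinforce: 6p + 1(1−p) = 5p + 1; against Withdraw: 5p + 7(1−p) = −2p + 7.
Setting these equal: 5p + 1 = −2p + 7 ⇒ 7p = 6 ⇒ p = 6/7, and the value is (5)·(6/7) + 1 = 37/7.
For the defender: with q = P(Reinforce), equating North's and South's payoffs gives q + 5 = −6q + 7 ⇒ q = 2/7.

2/7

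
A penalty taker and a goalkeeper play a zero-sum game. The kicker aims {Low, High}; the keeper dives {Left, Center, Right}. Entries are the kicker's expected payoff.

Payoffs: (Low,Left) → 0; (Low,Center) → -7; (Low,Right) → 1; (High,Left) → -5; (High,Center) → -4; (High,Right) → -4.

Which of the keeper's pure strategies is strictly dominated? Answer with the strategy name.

Right

Left holds the kicker's payoff strictly below Right in every row: 0 < 1, -5 < -4.
So Right is strictly dominated for the keeper.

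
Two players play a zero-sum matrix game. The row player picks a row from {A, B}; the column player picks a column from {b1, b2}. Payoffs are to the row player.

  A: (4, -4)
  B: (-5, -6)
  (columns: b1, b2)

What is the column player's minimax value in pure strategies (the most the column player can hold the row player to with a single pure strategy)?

-4

Column maxima: b1 → 4, b2 → -4.
The smallest of these is -4.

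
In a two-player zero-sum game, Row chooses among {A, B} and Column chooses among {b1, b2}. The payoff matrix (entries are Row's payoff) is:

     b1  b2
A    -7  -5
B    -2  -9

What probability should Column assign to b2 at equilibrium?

Row minima: A → -7, B → -9; maximin = -7.
Column maxima: b1 → -2, b2 → -5; minimax = -5.
-7 ≠ -5, so there is no saddle point; optimal play is mixed.
Let Row play A with probability p. Expected payoff against b1: (-7)p + (-2)(1−p) = −5p − 2; against b2: (-5)p + (-9)(1−p) = 4p − 9.
Setting these equal: −5p − 2 = 4p − 9 ⇒ −9p = -7 ⇒ p = 7/9, and the value is (-5)·(7/9) − 2 = -53/9.
For Column: with q = P(b1), equating A's and B's payoffs gives −2q − 5 = 7q − 9 ⇒ q = 4/9.

5/9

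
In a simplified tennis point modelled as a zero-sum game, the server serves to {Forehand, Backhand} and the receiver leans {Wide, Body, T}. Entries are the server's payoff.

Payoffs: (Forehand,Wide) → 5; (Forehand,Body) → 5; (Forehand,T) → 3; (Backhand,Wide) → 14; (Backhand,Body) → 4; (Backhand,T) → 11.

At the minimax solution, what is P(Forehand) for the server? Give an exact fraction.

7/9

Row minima: Forehand → 3, Backhand → 4; maximin = 4.
Column maxima: Wide → 14, Body → 5, T → 11; minimax = 5.
4 ≠ 5, so there is no saddle point; optimal play is mixed.
Wide is strictly dominated by T (it gives the server strictly more in every row), so the receiver never plays it.
On the remaining 2×2 (Forehand, Backhand vs Body, T):
Let the server play Forehand with probability p. Expected payoff against Body: 5p + 4(1−p) = p + 4; against T: 3p + 11(1−p) = −8p + 11.
Setting these equal: p + 4 = −8p + 11 ⇒ 9p = 7 ⇒ p = 7/9, and the value is (1)·(7/9) + 4 = 43/9.
For the receiver: with q = P(Body), equating Forehand's and Backhand's payoffs gives 2q + 3 = −7q + 11 ⇒ q = 8/9.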